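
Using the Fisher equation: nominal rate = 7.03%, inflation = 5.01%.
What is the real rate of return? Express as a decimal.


Formula: (1 + r_real) = (1 + r_nom) / (1 + inflation)
Substituting: (1 + r_real) = 1.0703 / 1.0501
(1 + r_real) = 1.019236
r_real = 1.019236 - 1 = 0.019236

0.019236


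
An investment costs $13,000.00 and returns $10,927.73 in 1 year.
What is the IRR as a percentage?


Formula: IRR = C1/C0 - 1
Substituting: IRR = $10,927.73 / $13,000.00 - 1
Ratio: 0.840595 - 1 = -0.159405
IRR = -15.9405%

-15.9405%


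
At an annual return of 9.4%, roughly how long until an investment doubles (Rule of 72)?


Formula: Years ≈ 72 / r
Substituting: Years ≈ 72 / 9.4
Years ≈ 7.7

7.7 years


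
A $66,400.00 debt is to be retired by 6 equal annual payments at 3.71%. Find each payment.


Formula: PMT = PV * r / (1 - (1+r)^(-n))
Denominator: 1 - (1 + 0.0371)^(-6) = 0.196333
Numerator: $66,400.00 * 0.0371 = 2463.44
PMT = 2463.44 / 0.196333 = $12,547.26

$12,547.26


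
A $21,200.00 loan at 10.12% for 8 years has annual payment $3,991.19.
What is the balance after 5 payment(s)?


Formula: Balance = PV*(1+r)^k - PMT*((1+r)^k - 1)/r
Growth: (1 + 0.1012)^5 = 1.619314
Accumulated factor: ((1+r)^k - 1)/r = 6.119701
Balance = $21,200.00 * 1.619314 - $3,991.19 * 6.119701
Balance = $9,904.56

$9,904.56


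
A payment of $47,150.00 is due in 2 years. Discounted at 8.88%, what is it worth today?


Formula: PV = FV / (1 + r)^n
Substituting: PV = $47,150.00 / (1 + 0.0888)^2
Discount factor: (1.0888)^2 = 1.185485
PV = $47,150.00 / 1.185485 = $39,772.74

$39,772.74


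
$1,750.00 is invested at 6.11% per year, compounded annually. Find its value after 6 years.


Formula: FV = P * (1 + r)^n
Substituting: FV = $1,750.00 * (1 + 0.0611)^6
Growth factor: (1.0611)^6 = 1.427374
FV = $1,750.00 * 1.427374 = $2,497.91

$2,497.91


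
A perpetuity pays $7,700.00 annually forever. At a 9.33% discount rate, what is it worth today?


Formula: PV = C / r
Substituting: PV = $7,700.00 / 0.0933
PV = $82,529.47

$82,529.47


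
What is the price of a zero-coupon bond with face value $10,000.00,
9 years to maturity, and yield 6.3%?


Formula: Price = FV / (1 + r)^n
Substituting: Price = $10,000.00 / (1 + 0.063)^9
Discount factor: (1.063)^9 = 1.733003
Price = $10,000.00 / 1.733003 = $5,770.33

$5,770.33


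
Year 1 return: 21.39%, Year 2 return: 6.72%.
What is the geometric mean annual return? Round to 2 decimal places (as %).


Formula: Geometric mean = ((1+r1)*(1+r2))^(1/2) - 1
Product: (1 + 0.2139) * (1 + 0.0672) = 1.2139 * 1.0672 = 1.295474
Square root: 1.295474^0.5 = 1.138189
Geometric mean = 1.138189 - 1 = 0.138189
As percentage: 13.82%

13.82%


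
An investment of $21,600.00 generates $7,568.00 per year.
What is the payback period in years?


Formula: Payback = investment / annual cash flow
Substituting: Payback = $21,600.00 / $7,568.00
Payback = 2.8541 years

2.8541 years


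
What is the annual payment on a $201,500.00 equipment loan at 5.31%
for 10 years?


Formula: PMT = PV * r / (1 - (1+r)^(-n))
Denominator: 1 - (1 + 0.0531)^(-10) = 0.403921
Numerator: $201,500.00 * 0.0531 = 10699.65
PMT = 10699.65 / 0.403921 = $26,489.47

$26,489.47


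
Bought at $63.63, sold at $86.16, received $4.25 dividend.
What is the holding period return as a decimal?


Formula: HPR = (P1 - P0 + D) / P0
Gain: $86.16 - $63.63 + $4.25 = $26.78
HPR = $26.78 / $63.63 = 0.4209

0.4209


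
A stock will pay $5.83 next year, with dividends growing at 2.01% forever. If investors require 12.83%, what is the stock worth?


Formula: P = D1 / (r - g)
Spread: r - g = 0.1283 - 0.0201 = 0.1082
Substituting: P = $5.83 / 0.1082
P = $53.88

$53.88


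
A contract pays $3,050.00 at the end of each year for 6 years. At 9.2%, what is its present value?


Formula: PV = PMT * (1 - (1+r)^(-n)) / r
Discount factor: (1 + 0.092)^(-6) = 0.589745
Bracket: 1 - 0.589745 = 0.410255
PV = $3,050.00 * 0.410255 / 0.092 = $13,600.85

$13,600.85


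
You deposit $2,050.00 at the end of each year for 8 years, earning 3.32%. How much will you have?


Formula: FV = PMT * ((1+r)^n - 1) / r
Growth factor: (1 + 0.0332)^8 = 1.298599
Numerator: 1.298599 - 1 = 0.298599
FV = $2,050.00 * 0.298599 / 0.0332 = $18,437.61

$18,437.61


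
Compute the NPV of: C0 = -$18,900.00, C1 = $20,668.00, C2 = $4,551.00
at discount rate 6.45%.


Formula: NPV = C0 + C1/(1+r) + C2/(1+r)^2
Discount C1: $20,668.00 / (1 + 0.0645) = $19,415.69
Discount C2: $4,551.00 / (1 + 0.0645)^2 = $4,016.20
NPV = -$18,900.00 + $19,415.69 + $4,016.20 = $4,531.89

$4,531.89


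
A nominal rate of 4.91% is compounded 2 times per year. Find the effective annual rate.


Formula: EAR = (1 + r/m)^m - 1
Period rate: r/m = 0.0491 / 2 = 0.02455
Compounding: (1 + 0.02455)^2 = 1.049703
EAR = 1.049703 - 1 = 0.049703

0.049703


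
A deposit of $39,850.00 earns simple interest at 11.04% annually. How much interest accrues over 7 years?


Formula: I = P * r * t
Substituting: I = $39,850.00 * 0.1104 * 7
Step: I = $39,850.00 * 0.7728
I = $30,796.08

$30,796.08


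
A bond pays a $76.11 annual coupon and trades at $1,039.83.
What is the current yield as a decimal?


Formula: Current yield = annual coupon / price
Substituting: CY = $76.11 / $1,039.83
CY = 0.073195

0.073195


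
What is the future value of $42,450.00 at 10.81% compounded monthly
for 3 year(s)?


Formula: FV = P * (1 + r/m)^(m*t)
Period rate: r/m = 0.1081 / 12 = 0.009008
Total periods: m*t = 12 * 3 = 36
Growth factor: (1 + 0.009008)^36 = 1.381055
FV = $42,450.00 * 1.381055 = $58,625.80

$58,625.80


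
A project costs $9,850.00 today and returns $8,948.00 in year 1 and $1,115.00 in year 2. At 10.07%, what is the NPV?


Formula: NPV = C0 + C1/(1+r) + C2/(1+r)^2
Discount C1: $8,948.00 / (1 + 0.1007) = $8,129.37
Discount C2: $1,115.00 / (1 + 0.1007)^2 = $920.32
NPV = -$9,850.00 + $8,129.37 + $920.32 = -$800.31

-$800.31


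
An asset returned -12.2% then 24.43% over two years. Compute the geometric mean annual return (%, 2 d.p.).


Formula: Geometric mean = ((1+r1)*(1+r2))^(1/2) - 1
Product: (1 + -0.122) * (1 + 0.2443) = 0.878 * 1.2443 = 1.092495
Square root: 1.092495^0.5 = 1.045225
Geometric mean = 1.045225 - 1 = 0.045225
As percentage: 4.52%

4.52%


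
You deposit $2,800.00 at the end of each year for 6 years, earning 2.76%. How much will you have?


Formula: FV = PMT * ((1+r)^n - 1) / r
Growth factor: (1 + 0.0276)^6 = 1.177456
Numerator: 1.177456 - 1 = 0.177456
FV = $2,800.00 * 0.177456 / 0.0276 = $18,002.75

$18,002.75


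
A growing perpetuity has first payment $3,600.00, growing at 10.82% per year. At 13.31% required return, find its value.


Formula: PV = C / (r - g)
Spread: r - g = 0.1331 - 0.1082 = 0.0249
Substituting: PV = $3,600.00 / 0.0249
PV = $144,578.31

$144,578.31


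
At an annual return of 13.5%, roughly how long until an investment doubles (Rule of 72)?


Formula: Years ≈ 72 / r
Substituting: Years ≈ 72 / 13.5
Years ≈ 5.3

5.3 years


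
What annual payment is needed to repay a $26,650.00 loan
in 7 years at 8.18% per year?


Formula: PMT = PV * r / (1 - (1+r)^(-n))
Denominator: 1 - (1 + 0.0818)^(-7) = 0.423272
Numerator: $26,650.00 * 0.0818 = 2179.97
PMT = 2179.97 / 0.423272 = $5,150.28

$5,150.28


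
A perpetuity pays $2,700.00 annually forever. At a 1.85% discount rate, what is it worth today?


Formula: PV = C / r
Substituting: PV = $2,700.00 / 0.0185
PV = $145,945.95

$145,945.95


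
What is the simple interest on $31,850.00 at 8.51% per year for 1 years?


Formula: I = P * r * t
Substituting: I = $31,850.00 * 0.0851 * 1
Step: I = $31,850.00 * 0.0851
I = $2,710.44

$2,710.44


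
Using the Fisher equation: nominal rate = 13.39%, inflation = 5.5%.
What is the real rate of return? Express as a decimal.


Formula: (1 + r_real) = (1 + r_nom) / (1 + inflation)
Substituting: (1 + r_real) = 1.1339 / 1.055
(1 + r_real) = 1.074787
r_real = 1.074787 - 1 = 0.074787

0.074787


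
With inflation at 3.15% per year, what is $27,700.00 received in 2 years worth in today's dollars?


Formula: Real value = nominal / (1 + inflation)^years
Price level: (1 + 0.0315)^2 = 1.063992
Real value = $27,700.00 / 1.063992 = $26,034.02

$26,034.02


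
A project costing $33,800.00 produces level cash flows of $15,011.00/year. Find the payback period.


Formula: Payback = investment / annual cash flow
Substituting: Payback = $33,800.00 / $15,011.00
Payback = 2.2517 years

2.2517 years


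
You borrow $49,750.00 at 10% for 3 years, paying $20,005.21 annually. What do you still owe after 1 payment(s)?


Formula: Balance = PV*(1+r)^k - PMT*((1+r)^k - 1)/r
Growth: (1 + 0.1)^1 = 1.1
Accumulated factor: ((1+r)^k - 1)/r = 1.0
Balance = $49,750.00 * 1.1 - $20,005.21 * 1.0
Balance = $34,719.79

$34,719.79


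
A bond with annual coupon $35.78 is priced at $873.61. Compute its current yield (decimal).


Formula: Current yield = annual coupon / price
Substituting: CY = $35.78 / $873.61
CY = 0.040956

0.040956


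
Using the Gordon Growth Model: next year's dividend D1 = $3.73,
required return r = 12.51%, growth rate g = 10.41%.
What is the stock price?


Formula: P = D1 / (r - g)
Spread: r - g = 0.1251 - 0.1041 = 0.021
Substituting: P = $3.73 / 0.021
P = $177.62

$177.62


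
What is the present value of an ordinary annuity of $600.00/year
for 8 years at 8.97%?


Formula: PV = PMT * (1 - (1+r)^(-n)) / r
Discount factor: (1 + 0.0897)^(-8) = 0.502973
Bracket: 1 - 0.502973 = 0.497027
PV = $600.00 * 0.497027 / 0.0897 = $3,324.60

$3,324.60


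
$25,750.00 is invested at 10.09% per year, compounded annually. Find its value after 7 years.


Formula: FV = P * (1 + r)^n
Substituting: FV = $25,750.00 * (1 + 0.1009)^7
Growth factor: (1.1009)^7 = 1.959905
FV = $25,750.00 * 1.959905 = $50,467.56

$50,467.56


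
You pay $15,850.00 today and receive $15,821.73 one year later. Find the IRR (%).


Formula: IRR = C1/C0 - 1
Substituting: IRR = $15,821.73 / $15,850.00 - 1
Ratio: 0.998216 - 1 = -0.001784
IRR = -0.1784%

-0.1784%


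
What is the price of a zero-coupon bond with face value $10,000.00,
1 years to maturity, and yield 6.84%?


Formula: Price = FV / (1 + r)^n
Substituting: Price = $10,000.00 / (1 + 0.0684)^1
Discount factor: (1.0684)^1 = 1.0684
Price = $10,000.00 / 1.0684 = $9,359.79

$9,359.79


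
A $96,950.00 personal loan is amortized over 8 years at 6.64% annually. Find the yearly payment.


Formula: PMT = PV * r / (1 - (1+r)^(-n))
Denominator: 1 - (1 + 0.0664)^(-8) = 0.402086
Numerator: $96,950.00 * 0.0664 = 6437.48
PMT = 6437.48 / 0.402086 = $16,010.22

$16,010.22


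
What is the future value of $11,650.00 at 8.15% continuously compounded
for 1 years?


Formula: FV = P * e^(r*t)
Exponent: r*t = 0.0815 * 1 = 0.0815
e^(0.0815) = 1.084913
FV = $11,650.00 * 1.084913 = $12,639.24

$12,639.24


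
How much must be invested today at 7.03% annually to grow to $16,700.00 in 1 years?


Formula: PV = FV / (1 + r)^n
Substituting: PV = $16,700.00 / (1 + 0.0703)^1
Discount factor: (1.0703)^1 = 1.0703
PV = $16,700.00 / 1.0703 = $15,603.10

$15,603.10


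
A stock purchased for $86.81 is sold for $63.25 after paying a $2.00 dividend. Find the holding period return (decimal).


Formula: HPR = (P1 - P0 + D) / P0
Gain: $63.25 - $86.81 + $2.00 = -$21.56
HPR = -$21.56 / $86.81 = -0.2484

-0.2484


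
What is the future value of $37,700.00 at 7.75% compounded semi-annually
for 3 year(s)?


Formula: FV = P * (1 + r/m)^(m*t)
Period rate: r/m = 0.0775 / 2 = 0.03875
Total periods: m*t = 2 * 3 = 6
Growth factor: (1 + 0.03875)^6 = 1.256221
FV = $37,700.00 * 1.256221 = $47,359.55

$47,359.55


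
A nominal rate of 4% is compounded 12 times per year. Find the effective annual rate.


Formula: EAR = (1 + r/m)^m - 1
Period rate: r/m = 0.04 / 12 = 0.003333
Compounding: (1 + 0.003333)^12 = 1.040742
EAR = 1.040742 - 1 = 0.040742

0.040742


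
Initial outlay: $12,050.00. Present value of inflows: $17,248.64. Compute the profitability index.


Formula: PI = PV(cash flows) / initial investment
Substituting: PI = $17,248.64 / $12,050.00
PI = 1.4314

1.4314


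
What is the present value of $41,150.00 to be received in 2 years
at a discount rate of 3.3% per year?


Formula: PV = FV / (1 + r)^n
Substituting: PV = $41,150.00 / (1 + 0.033)^2
Discount factor: (1.033)^2 = 1.067089
PV = $41,150.00 / 1.067089 = $38,562.86

$38,562.86


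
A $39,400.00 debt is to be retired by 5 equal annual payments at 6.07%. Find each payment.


Formula: PMT = PV * r / (1 - (1+r)^(-n))
Denominator: 1 - (1 + 0.0607)^(-5) = 0.255204
Numerator: $39,400.00 * 0.0607 = 2391.58
PMT = 2391.58 / 0.255204 = $9,371.24

$9,371.24


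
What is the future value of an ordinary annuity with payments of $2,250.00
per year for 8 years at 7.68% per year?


Formula: FV = PMT * ((1+r)^n - 1) / r
Growth factor: (1 + 0.0768)^8 = 1.807509
Numerator: 1.807509 - 1 = 0.807509
FV = $2,250.00 * 0.807509 / 0.0768 = $23,657.48

$23,657.48


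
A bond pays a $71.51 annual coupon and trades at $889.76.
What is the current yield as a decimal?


Formula: Current yield = annual coupon / price
Substituting: CY = $71.51 / $889.76
CY = 0.08037

0.08037


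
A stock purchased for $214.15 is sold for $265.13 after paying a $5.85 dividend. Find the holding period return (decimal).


Formula: HPR = (P1 - P0 + D) / P0
Gain: $265.13 - $214.15 + $5.85 = $56.83
HPR = $56.83 / $214.15 = 0.2654

0.2654


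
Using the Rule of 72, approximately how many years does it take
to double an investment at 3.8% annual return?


Formula: Years ≈ 72 / r
Substituting: Years ≈ 72 / 3.8
Years ≈ 18.9

18.9 years


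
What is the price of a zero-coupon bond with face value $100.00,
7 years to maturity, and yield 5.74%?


Formula: Price = FV / (1 + r)^n
Substituting: Price = $100.00 / (1 + 0.0574)^7
Discount factor: (1.0574)^7 = 1.478002
Price = $100.00 / 1.478002 = $67.66

$67.66


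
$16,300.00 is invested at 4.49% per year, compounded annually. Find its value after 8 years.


Formula: FV = P * (1 + r)^n
Substituting: FV = $16,300.00 * (1 + 0.0449)^8
Growth factor: (1.0449)^8 = 1.421012
FV = $16,300.00 * 1.421012 = $23,162.50

$23,162.50


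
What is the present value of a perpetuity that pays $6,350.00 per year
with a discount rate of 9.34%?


Formula: PV = C / r
Substituting: PV = $6,350.00 / 0.0934
PV = $67,987.15

$67,987.15


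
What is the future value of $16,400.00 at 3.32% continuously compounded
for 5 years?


Formula: FV = P * e^(r*t)
Exponent: r*t = 0.0332 * 5 = 0.166
e^(0.166) = 1.180573
FV = $16,400.00 * 1.180573 = $19,361.40

$19,361.40


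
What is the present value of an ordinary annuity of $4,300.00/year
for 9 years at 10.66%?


Formula: PV = PMT * (1 - (1+r)^(-n)) / r
Discount factor: (1 + 0.1066)^(-9) = 0.401869
Bracket: 1 - 0.401869 = 0.598131
PV = $4,300.00 * 0.598131 / 0.1066 = $24,127.25

$24,127.25


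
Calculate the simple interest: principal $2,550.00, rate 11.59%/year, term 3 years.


Formula: I = P * r * t
Substituting: I = $2,550.00 * 0.1159 * 3
Step: I = $2,550.00 * 0.3477
I = $886.64

$886.64


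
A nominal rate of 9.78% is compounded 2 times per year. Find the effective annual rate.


Formula: EAR = (1 + r/m)^m - 1
Period rate: r/m = 0.0978 / 2 = 0.0489
Compounding: (1 + 0.0489)^2 = 1.100191
EAR = 1.100191 - 1 = 0.100191

0.100191


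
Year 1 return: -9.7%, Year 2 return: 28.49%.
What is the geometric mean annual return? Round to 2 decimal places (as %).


Formula: Geometric mean = ((1+r1)*(1+r2))^(1/2) - 1
Product: (1 + -0.097) * (1 + 0.2849) = 0.903 * 1.2849 = 1.160265
Square root: 1.160265^0.5 = 1.077156
Geometric mean = 1.077156 - 1 = 0.077156
As percentage: 7.72%

7.72%


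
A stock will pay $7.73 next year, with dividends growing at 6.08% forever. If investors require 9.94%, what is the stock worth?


Formula: P = D1 / (r - g)
Spread: r - g = 0.0994 - 0.0608 = 0.0386
Substituting: P = $7.73 / 0.0386
P = $200.26

$200.26


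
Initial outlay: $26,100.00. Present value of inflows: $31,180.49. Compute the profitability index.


Formula: PI = PV(cash flows) / initial investment
Substituting: PI = $31,180.49 / $26,100.00
PI = 1.1947

1.1947


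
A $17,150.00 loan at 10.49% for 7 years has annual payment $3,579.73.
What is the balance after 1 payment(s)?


Formula: Balance = PV*(1+r)^k - PMT*((1+r)^k - 1)/r
Growth: (1 + 0.1049)^1 = 1.1049
Accumulated factor: ((1+r)^k - 1)/r = 1.0
Balance = $17,150.00 * 1.1049 - $3,579.73 * 1.0
Balance = $15,369.31

$15,369.31


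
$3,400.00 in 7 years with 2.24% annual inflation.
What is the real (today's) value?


Formula: Real value = nominal / (1 + inflation)^years
Price level: (1 + 0.0224)^7 = 1.167739
Real value = $3,400.00 / 1.167739 = $2,911.61

$2,911.61


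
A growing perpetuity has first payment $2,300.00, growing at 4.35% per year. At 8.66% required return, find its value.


Formula: PV = C / (r - g)
Spread: r - g = 0.0866 - 0.0435 = 0.0431
Substituting: PV = $2,300.00 / 0.0431
PV = $53,364.27

$53,364.27


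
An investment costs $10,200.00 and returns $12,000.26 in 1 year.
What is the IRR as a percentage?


Formula: IRR = C1/C0 - 1
Substituting: IRR = $12,000.26 / $10,200.00 - 1
Ratio: 1.176496 - 1 = 0.176496
IRR = 17.6496%

17.6496%


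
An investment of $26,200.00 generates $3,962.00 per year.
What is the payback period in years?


Formula: Payback = investment / annual cash flow
Substituting: Payback = $26,200.00 / $3,962.00
Payback = 6.6128 years

6.6128 years


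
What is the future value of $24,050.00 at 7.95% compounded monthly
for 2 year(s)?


Formula: FV = P * (1 + r/m)^(m*t)
Period rate: r/m = 0.0795 / 12 = 0.006625
Total periods: m*t = 12 * 2 = 24
Growth factor: (1 + 0.006625)^24 = 1.171723
FV = $24,050.00 * 1.171723 = $28,179.95

$28,179.95


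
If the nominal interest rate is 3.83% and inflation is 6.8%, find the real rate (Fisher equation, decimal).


Formula: (1 + r_real) = (1 + r_nom) / (1 + inflation)
Substituting: (1 + r_real) = 1.0383 / 1.068
(1 + r_real) = 0.972191
r_real = 0.972191 - 1 = -0.027809

-0.027809


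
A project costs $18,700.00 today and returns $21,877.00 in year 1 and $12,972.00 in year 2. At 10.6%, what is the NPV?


Formula: NPV = C0 + C1/(1+r) + C2/(1+r)^2
Discount C1: $21,877.00 / (1 + 0.106) = $19,780.29
Discount C2: $12,972.00 / (1 + 0.106)^2 = $10,604.66
NPV = -$18,700.00 + $19,780.29 + $10,604.66 = $11,684.95

$11,684.95


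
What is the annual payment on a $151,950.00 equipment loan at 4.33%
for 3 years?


Formula: PMT = PV * r / (1 - (1+r)^(-n))
Denominator: 1 - (1 + 0.0433)^(-3) = 0.119413
Numerator: $151,950.00 * 0.0433 = 6579.435
PMT = 6579.435 / 0.119413 = $55,098.25

$55,098.25


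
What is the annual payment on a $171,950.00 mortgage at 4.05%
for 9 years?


Formula: PMT = PV * r / (1 - (1+r)^(-n))
Denominator: 1 - (1 + 0.0405)^(-9) = 0.300446
Numerator: $171,950.00 * 0.0405 = 6963.975
PMT = 6963.975 / 0.300446 = $23,178.79

$23,178.79


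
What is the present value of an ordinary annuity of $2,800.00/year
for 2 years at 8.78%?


Formula: PV = PMT * (1 - (1+r)^(-n)) / r
Discount factor: (1 + 0.0878)^(-2) = 0.845088
Bracket: 1 - 0.845088 = 0.154912
PV = $2,800.00 * 0.154912 / 0.0878 = $4,940.25

$4,940.25


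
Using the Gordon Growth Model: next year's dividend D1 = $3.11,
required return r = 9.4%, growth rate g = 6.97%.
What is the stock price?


Formula: P = D1 / (r - g)
Spread: r - g = 0.094 - 0.0697 = 0.0243
Substituting: P = $3.11 / 0.0243
P = $127.98

$127.98


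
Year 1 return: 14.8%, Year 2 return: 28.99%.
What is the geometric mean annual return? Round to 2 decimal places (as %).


Formula: Geometric mean = ((1+r1)*(1+r2))^(1/2) - 1
Product: (1 + 0.148) * (1 + 0.2899) = 1.148 * 1.2899 = 1.480805
Square root: 1.480805^0.5 = 1.216883
Geometric mean = 1.216883 - 1 = 0.216883
As percentage: 21.69%

21.69%


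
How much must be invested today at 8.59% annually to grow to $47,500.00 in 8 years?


Formula: PV = FV / (1 + r)^n
Substituting: PV = $47,500.00 / (1 + 0.0859)^8
Discount factor: (1.0859)^8 = 1.933386
PV = $47,500.00 / 1.933386 = $24,568.29

$24,568.29


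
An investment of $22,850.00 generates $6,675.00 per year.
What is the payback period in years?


Formula: Payback = investment / annual cash flow
Substituting: Payback = $22,850.00 / $6,675.00
Payback = 3.4232 years

3.4232 years


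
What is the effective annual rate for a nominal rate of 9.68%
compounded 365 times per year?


Formula: EAR = (1 + r/m)^m - 1
Period rate: r/m = 0.0968 / 365 = 0.000265
Compounding: (1 + 0.000265)^365 = 1.101626
EAR = 1.101626 - 1 = 0.101626

0.101626


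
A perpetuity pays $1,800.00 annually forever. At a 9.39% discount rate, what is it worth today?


Formula: PV = C / r
Substituting: PV = $1,800.00 / 0.0939
PV = $19,169.33

$19,169.33


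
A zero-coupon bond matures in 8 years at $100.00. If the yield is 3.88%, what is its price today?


Formula: Price = FV / (1 + r)^n
Substituting: Price = $100.00 / (1 + 0.0388)^8
Discount factor: (1.0388)^8 = 1.355987
Price = $100.00 / 1.355987 = $73.75

$73.75


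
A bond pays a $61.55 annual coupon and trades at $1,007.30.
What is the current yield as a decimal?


Formula: Current yield = annual coupon / price
Substituting: CY = $61.55 / $1,007.30
CY = 0.061104

0.061104


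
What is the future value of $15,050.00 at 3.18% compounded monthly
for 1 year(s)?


Formula: FV = P * (1 + r/m)^(m*t)
Period rate: r/m = 0.0318 / 12 = 0.00265
Total periods: m*t = 12 * 1 = 12
Growth factor: (1 + 0.00265)^12 = 1.032268
FV = $15,050.00 * 1.032268 = $15,535.63

$15,535.63


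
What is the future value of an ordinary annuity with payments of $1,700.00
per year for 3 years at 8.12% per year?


Formula: FV = PMT * ((1+r)^n - 1) / r
Growth factor: (1 + 0.0812)^3 = 1.263916
Numerator: 1.263916 - 1 = 0.263916
FV = $1,700.00 * 0.263916 / 0.0812 = $5,525.33

$5,525.33


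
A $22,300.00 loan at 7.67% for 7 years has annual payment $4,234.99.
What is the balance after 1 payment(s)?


Formula: Balance = PV*(1+r)^k - PMT*((1+r)^k - 1)/r
Growth: (1 + 0.0767)^1 = 1.0767
Accumulated factor: ((1+r)^k - 1)/r = 1.0
Balance = $22,300.00 * 1.0767 - $4,234.99 * 1.0
Balance = $19,775.42

$19,775.42


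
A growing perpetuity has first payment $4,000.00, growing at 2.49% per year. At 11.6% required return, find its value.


Formula: PV = C / (r - g)
Spread: r - g = 0.116 - 0.0249 = 0.0911
Substituting: PV = $4,000.00 / 0.0911
PV = $43,907.79

$43,907.79


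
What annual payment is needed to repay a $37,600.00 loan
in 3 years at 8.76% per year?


Formula: PMT = PV * r / (1 - (1+r)^(-n))
Denominator: 1 - (1 + 0.0876)^(-3) = 0.222693
Numerator: $37,600.00 * 0.0876 = 3293.76
PMT = 3293.76 / 0.222693 = $14,790.57

$14,790.57


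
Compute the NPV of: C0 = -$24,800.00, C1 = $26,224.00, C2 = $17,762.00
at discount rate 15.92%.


Formula: NPV = C0 + C1/(1+r) + C2/(1+r)^2
Discount C1: $26,224.00 / (1 + 0.1592) = $22,622.50
Discount C2: $17,762.00 / (1 + 0.1592)^2 = $13,218.29
NPV = -$24,800.00 + $22,622.50 + $13,218.29 = $11,040.78

$11,040.78


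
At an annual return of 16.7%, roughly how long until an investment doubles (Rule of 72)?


Formula: Years ≈ 72 / r
Substituting: Years ≈ 72 / 16.7
Years ≈ 4.3

4.3 years


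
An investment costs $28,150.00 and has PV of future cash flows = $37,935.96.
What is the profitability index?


Formula: PI = PV(cash flows) / initial investment
Substituting: PI = $37,935.96 / $28,150.00
PI = 1.3476

1.3476


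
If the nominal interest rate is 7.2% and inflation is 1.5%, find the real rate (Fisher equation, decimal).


Formula: (1 + r_real) = (1 + r_nom) / (1 + inflation)
Substituting: (1 + r_real) = 1.072 / 1.015
(1 + r_real) = 1.056158
r_real = 1.056158 - 1 = 0.056158

0.056158


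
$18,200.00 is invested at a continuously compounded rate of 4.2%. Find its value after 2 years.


Formula: FV = P * e^(r*t)
Exponent: r*t = 0.042 * 2 = 0.084
e^(0.084) = 1.087629
FV = $18,200.00 * 1.087629 = $19,794.85

$19,794.85


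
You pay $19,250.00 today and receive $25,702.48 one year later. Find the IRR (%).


Formula: IRR = C1/C0 - 1
Substituting: IRR = $25,702.48 / $19,250.00 - 1
Ratio: 1.335194 - 1 = 0.335194
IRR = 33.5194%

33.5194%


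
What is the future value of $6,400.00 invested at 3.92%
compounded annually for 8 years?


Formula: FV = P * (1 + r)^n
Substituting: FV = $6,400.00 * (1 + 0.0392)^8
Growth factor: (1.0392)^8 = 1.36017
FV = $6,400.00 * 1.36017 = $8,705.09

$8,705.09


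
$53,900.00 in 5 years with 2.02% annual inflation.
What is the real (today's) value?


Formula: Real value = nominal / (1 + inflation)^years
Price level: (1 + 0.0202)^5 = 1.105164
Real value = $53,900.00 / 1.105164 = $48,771.06

$48,771.06


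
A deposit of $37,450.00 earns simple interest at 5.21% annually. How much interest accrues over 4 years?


Formula: I = P * r * t
Substituting: I = $37,450.00 * 0.0521 * 4
Step: I = $37,450.00 * 0.2084
I = $7,804.58

$7,804.58


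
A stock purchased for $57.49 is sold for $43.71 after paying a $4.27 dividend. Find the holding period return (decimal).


Formula: HPR = (P1 - P0 + D) / P0
Gain: $43.71 - $57.49 + $4.27 = -$9.51
HPR = -$9.51 / $57.49 = -0.1654

-0.1654


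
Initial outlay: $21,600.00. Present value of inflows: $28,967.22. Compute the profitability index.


Formula: PI = PV(cash flows) / initial investment
Substituting: PI = $28,967.22 / $21,600.00
PI = 1.3411

1.3411


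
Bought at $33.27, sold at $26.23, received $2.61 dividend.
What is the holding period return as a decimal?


Formula: HPR = (P1 - P0 + D) / P0
Gain: $26.23 - $33.27 + $2.61 = -$4.43
HPR = -$4.43 / $33.27 = -0.1332

-0.1332


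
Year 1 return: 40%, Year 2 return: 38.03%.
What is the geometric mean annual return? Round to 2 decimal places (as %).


Formula: Geometric mean = ((1+r1)*(1+r2))^(1/2) - 1
Product: (1 + 0.4) * (1 + 0.3803) = 1.4 * 1.3803 = 1.93242
Square root: 1.93242^0.5 = 1.390115
Geometric mean = 1.390115 - 1 = 0.390115
As percentage: 39.01%

39.01%


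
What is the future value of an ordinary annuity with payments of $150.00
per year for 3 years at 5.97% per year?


Formula: FV = PMT * ((1+r)^n - 1) / r
Growth factor: (1 + 0.0597)^3 = 1.190005
Numerator: 1.190005 - 1 = 0.190005
FV = $150.00 * 0.190005 / 0.0597 = $477.40

$477.40


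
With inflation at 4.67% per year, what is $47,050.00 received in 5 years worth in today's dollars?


Formula: Real value = nominal / (1 + inflation)^years
Price level: (1 + 0.0467)^5 = 1.256351
Real value = $47,050.00 / 1.256351 = $37,449.71

$37,449.71


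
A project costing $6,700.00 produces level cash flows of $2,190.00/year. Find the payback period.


Formula: Payback = investment / annual cash flow
Substituting: Payback = $6,700.00 / $2,190.00
Payback = 3.0594 years

3.0594 years


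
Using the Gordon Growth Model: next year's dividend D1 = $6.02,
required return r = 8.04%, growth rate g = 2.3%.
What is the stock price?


Formula: P = D1 / (r - g)
Spread: r - g = 0.0804 - 0.023 = 0.0574
Substituting: P = $6.02 / 0.0574
P = $104.88

$104.88


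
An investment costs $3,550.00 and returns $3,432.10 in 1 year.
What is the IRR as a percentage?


Formula: IRR = C1/C0 - 1
Substituting: IRR = $3,432.10 / $3,550.00 - 1
Ratio: 0.966789 - 1 = -0.033211
IRR = -3.3211%

-3.3211%


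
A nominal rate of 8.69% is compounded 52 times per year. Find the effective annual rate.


Formula: EAR = (1 + r/m)^m - 1
Period rate: r/m = 0.0869 / 52 = 0.001671
Compounding: (1 + 0.001671)^52 = 1.090708
EAR = 1.090708 - 1 = 0.090708

0.090708


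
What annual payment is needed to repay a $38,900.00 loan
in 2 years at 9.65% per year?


Formula: PMT = PV * r / (1 - (1+r)^(-n))
Denominator: 1 - (1 + 0.0965)^(-2) = 0.168269
Numerator: $38,900.00 * 0.0965 = 3753.85
PMT = 3753.85 / 0.168269 = $22,308.58

$22,308.58


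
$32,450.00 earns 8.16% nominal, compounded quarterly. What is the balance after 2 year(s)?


Formula: FV = P * (1 + r/m)^(m*t)
Period rate: r/m = 0.0816 / 4 = 0.0204
Total periods: m*t = 4 * 2 = 8
Growth factor: (1 + 0.0204)^8 = 1.17534
FV = $32,450.00 * 1.17534 = $38,139.79

$38,139.79


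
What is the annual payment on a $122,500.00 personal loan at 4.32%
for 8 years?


Formula: PMT = PV * r / (1 - (1+r)^(-n))
Denominator: 1 - (1 + 0.0432)^(-8) = 0.28705
Numerator: $122,500.00 * 0.0432 = 5292.0
PMT = 5292.0 / 0.28705 = $18,435.84

$18,435.84


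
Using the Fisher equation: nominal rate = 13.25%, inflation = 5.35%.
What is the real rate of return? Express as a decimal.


Formula: (1 + r_real) = (1 + r_nom) / (1 + inflation)
Substituting: (1 + r_real) = 1.1325 / 1.0535
(1 + r_real) = 1.074988
r_real = 1.074988 - 1 = 0.074988

0.074988


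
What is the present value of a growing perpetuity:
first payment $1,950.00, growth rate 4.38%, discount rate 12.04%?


Formula: PV = C / (r - g)
Spread: r - g = 0.1204 - 0.0438 = 0.0766
Substituting: PV = $1,950.00 / 0.0766
PV = $25,456.92

$25,456.92


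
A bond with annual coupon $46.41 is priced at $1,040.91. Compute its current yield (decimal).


Formula: Current yield = annual coupon / price
Substituting: CY = $46.41 / $1,040.91
CY = 0.044586

0.044586


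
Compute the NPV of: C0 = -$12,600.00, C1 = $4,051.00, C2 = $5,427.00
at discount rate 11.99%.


Formula: NPV = C0 + C1/(1+r) + C2/(1+r)^2
Discount C1: $4,051.00 / (1 + 0.1199) = $3,617.29
Discount C2: $5,427.00 / (1 + 0.1199)^2 = $4,327.14
NPV = -$12,600.00 + $3,617.29 + $4,327.14 = -$4,655.57

-$4,655.57


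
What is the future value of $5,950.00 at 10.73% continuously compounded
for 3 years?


Formula: FV = P * e^(r*t)
Exponent: r*t = 0.1073 * 3 = 0.3219
e^(0.3219) = 1.379747
FV = $5,950.00 * 1.379747 = $8,209.49

$8,209.49


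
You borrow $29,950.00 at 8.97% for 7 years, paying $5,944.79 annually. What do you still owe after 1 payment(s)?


Formula: Balance = PV*(1+r)^k - PMT*((1+r)^k - 1)/r
Growth: (1 + 0.0897)^1 = 1.0897
Accumulated factor: ((1+r)^k - 1)/r = 1.0
Balance = $29,950.00 * 1.0897 - $5,944.79 * 1.0
Balance = $26,691.73

$26,691.73


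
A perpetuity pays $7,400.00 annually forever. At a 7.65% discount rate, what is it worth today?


Formula: PV = C / r
Substituting: PV = $7,400.00 / 0.0765
PV = $96,732.03

$96,732.03


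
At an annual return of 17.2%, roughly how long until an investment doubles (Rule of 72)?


Formula: Years ≈ 72 / r
Substituting: Years ≈ 72 / 17.2
Years ≈ 4.2

4.2 years


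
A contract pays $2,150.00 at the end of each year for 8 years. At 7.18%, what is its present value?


Formula: PV = PMT * (1 - (1+r)^(-n)) / r
Discount factor: (1 + 0.0718)^(-8) = 0.574235
Bracket: 1 - 0.574235 = 0.425765
PV = $2,150.00 * 0.425765 / 0.0718 = $12,749.22

$12,749.22


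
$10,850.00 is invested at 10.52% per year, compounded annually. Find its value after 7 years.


Formula: FV = P * (1 + r)^n
Substituting: FV = $10,850.00 * (1 + 0.1052)^7
Growth factor: (1.1052)^7 = 2.014124
FV = $10,850.00 * 2.014124 = $21,853.24

$21,853.24


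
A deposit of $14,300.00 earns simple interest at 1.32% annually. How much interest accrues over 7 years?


Formula: I = P * r * t
Substituting: I = $14,300.00 * 0.0132 * 7
Step: I = $14,300.00 * 0.0924
I = $1,321.32

$1,321.32


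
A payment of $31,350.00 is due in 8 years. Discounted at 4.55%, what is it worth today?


Formula: PV = FV / (1 + r)^n
Substituting: PV = $31,350.00 / (1 + 0.0455)^8
Discount factor: (1.0455)^8 = 1.427553
PV = $31,350.00 / 1.427553 = $21,960.65

$21,960.65


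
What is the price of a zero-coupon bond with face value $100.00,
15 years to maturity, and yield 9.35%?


Formula: Price = FV / (1 + r)^n
Substituting: Price = $100.00 / (1 + 0.0935)^15
Discount factor: (1.0935)^15 = 3.821922
Price = $100.00 / 3.821922 = $26.16

$26.16


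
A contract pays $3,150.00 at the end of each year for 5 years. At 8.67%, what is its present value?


Formula: PV = PMT * (1 - (1+r)^(-n)) / r
Discount factor: (1 + 0.0867)^(-5) = 0.65986
Bracket: 1 - 0.65986 = 0.34014
PV = $3,150.00 * 0.34014 / 0.0867 = $12,358.04

$12,358.04


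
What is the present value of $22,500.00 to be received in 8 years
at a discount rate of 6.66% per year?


Formula: PV = FV / (1 + r)^n
Substituting: PV = $22,500.00 / (1 + 0.0666)^8
Discount factor: (1.0666)^8 = 1.674992
PV = $22,500.00 / 1.674992 = $13,432.90

$13,432.90


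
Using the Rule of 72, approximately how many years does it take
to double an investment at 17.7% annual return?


Formula: Years ≈ 72 / r
Substituting: Years ≈ 72 / 17.7
Years ≈ 4.1

4.1 years


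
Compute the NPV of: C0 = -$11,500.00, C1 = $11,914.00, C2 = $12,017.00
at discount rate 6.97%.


Formula: NPV = C0 + C1/(1+r) + C2/(1+r)^2
Discount C1: $11,914.00 / (1 + 0.0697) = $11,137.70
Discount C2: $12,017.00 / (1 + 0.0697)^2 = $10,502.00
NPV = -$11,500.00 + $11,137.70 + $10,502.00 = $10,139.70

$10,139.70


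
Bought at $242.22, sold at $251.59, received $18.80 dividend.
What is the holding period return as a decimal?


Formula: HPR = (P1 - P0 + D) / P0
Gain: $251.59 - $242.22 + $18.80 = $28.17
HPR = $28.17 / $242.22 = 0.1163

0.1163


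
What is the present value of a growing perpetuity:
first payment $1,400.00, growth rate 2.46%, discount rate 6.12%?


Formula: PV = C / (r - g)
Spread: r - g = 0.0612 - 0.0246 = 0.0366
Substituting: PV = $1,400.00 / 0.0366
PV = $38,251.37

$38,251.37


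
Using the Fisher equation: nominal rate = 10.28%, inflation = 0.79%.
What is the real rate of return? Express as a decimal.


Formula: (1 + r_real) = (1 + r_nom) / (1 + inflation)
Substituting: (1 + r_real) = 1.1028 / 1.0079
(1 + r_real) = 1.094156
r_real = 1.094156 - 1 = 0.094156

0.094156


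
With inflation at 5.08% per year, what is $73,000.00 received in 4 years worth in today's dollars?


Formula: Real value = nominal / (1 + inflation)^years
Price level: (1 + 0.0508)^4 = 1.219215
Real value = $73,000.00 / 1.219215 = $59,874.60

$59,874.60


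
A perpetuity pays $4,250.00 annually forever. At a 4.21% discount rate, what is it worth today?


Formula: PV = C / r
Substituting: PV = $4,250.00 / 0.0421
PV = $100,950.12

$100,950.12


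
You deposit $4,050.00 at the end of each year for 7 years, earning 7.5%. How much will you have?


Formula: FV = PMT * ((1+r)^n - 1) / r
Growth factor: (1 + 0.075)^7 = 1.659049
Numerator: 1.659049 - 1 = 0.659049
FV = $4,050.00 * 0.659049 / 0.075 = $35,588.65

$35,588.65


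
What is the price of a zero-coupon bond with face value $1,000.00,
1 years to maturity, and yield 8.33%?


Formula: Price = FV / (1 + r)^n
Substituting: Price = $1,000.00 / (1 + 0.0833)^1
Discount factor: (1.0833)^1 = 1.0833
Price = $1,000.00 / 1.0833 = $923.11

$923.11


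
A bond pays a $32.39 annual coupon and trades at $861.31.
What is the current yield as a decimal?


Formula: Current yield = annual coupon / price
Substituting: CY = $32.39 / $861.31
CY = 0.037606

0.037606


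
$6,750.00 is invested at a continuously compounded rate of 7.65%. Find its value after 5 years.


Formula: FV = P * e^(r*t)
Exponent: r*t = 0.0765 * 5 = 0.3825
e^(0.3825) = 1.465945
FV = $6,750.00 * 1.465945 = $9,895.13

$9,895.13


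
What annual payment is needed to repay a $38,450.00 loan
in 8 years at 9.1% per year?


Formula: PMT = PV * r / (1 - (1+r)^(-n))
Denominator: 1 - (1 + 0.091)^(-8) = 0.501802
Numerator: $38,450.00 * 0.091 = 3498.95
PMT = 3498.95 / 0.501802 = $6,972.77

$6,972.77


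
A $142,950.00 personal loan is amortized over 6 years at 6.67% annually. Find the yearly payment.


Formula: PMT = PV * r / (1 - (1+r)^(-n))
Denominator: 1 - (1 + 0.0667)^(-6) = 0.321193
Numerator: $142,950.00 * 0.0667 = 9534.765
PMT = 9534.765 / 0.321193 = $29,685.46

$29,685.46


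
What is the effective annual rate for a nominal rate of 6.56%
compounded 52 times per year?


Formula: EAR = (1 + r/m)^m - 1
Period rate: r/m = 0.0656 / 52 = 0.001262
Compounding: (1 + 0.001262)^52 = 1.067755
EAR = 1.067755 - 1 = 0.067755

0.067755


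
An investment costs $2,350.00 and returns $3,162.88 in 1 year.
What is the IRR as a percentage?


Formula: IRR = C1/C0 - 1
Substituting: IRR = $3,162.88 / $2,350.00 - 1
Ratio: 1.345906 - 1 = 0.345906
IRR = 34.5906%

34.5906%


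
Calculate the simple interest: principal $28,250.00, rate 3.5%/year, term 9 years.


Formula: I = P * r * t
Substituting: I = $28,250.00 * 0.035 * 9
Step: I = $28,250.00 * 0.315
I = $8,898.75

$8,898.75


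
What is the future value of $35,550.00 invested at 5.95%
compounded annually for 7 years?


Formula: FV = P * (1 + r)^n
Substituting: FV = $35,550.00 * (1 + 0.0595)^7
Growth factor: (1.0595)^7 = 1.498672
FV = $35,550.00 * 1.498672 = $53,277.81

$53,277.81


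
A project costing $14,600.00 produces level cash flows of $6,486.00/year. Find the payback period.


Formula: Payback = investment / annual cash flow
Substituting: Payback = $14,600.00 / $6,486.00
Payback = 2.251 years

2.251 years


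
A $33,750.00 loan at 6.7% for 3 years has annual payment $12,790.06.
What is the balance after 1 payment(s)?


Formula: Balance = PV*(1+r)^k - PMT*((1+r)^k - 1)/r
Growth: (1 + 0.067)^1 = 1.067
Accumulated factor: ((1+r)^k - 1)/r = 1.0
Balance = $33,750.00 * 1.067 - $12,790.06 * 1.0
Balance = $23,221.19

$23,221.19


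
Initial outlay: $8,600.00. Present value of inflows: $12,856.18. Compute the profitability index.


Formula: PI = PV(cash flows) / initial investment
Substituting: PI = $12,856.18 / $8,600.00
PI = 1.4949

1.4949


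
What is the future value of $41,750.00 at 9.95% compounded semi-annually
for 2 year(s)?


Formula: FV = P * (1 + r/m)^(m*t)
Period rate: r/m = 0.0995 / 2 = 0.04975
Total periods: m*t = 2 * 2 = 4
Growth factor: (1 + 0.04975)^4 = 1.214349
FV = $41,750.00 * 1.214349 = $50,699.07

$50,699.07


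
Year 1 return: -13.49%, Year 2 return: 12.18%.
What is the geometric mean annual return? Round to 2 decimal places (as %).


Formula: Geometric mean = ((1+r1)*(1+r2))^(1/2) - 1
Product: (1 + -0.1349) * (1 + 0.1218) = 0.8651 * 1.1218 = 0.970469
Square root: 0.970469^0.5 = 0.985124
Geometric mean = 0.985124 - 1 = -0.014876
As percentage: -1.49%

-1.49%


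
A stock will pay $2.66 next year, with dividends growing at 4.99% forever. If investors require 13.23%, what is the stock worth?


Formula: P = D1 / (r - g)
Spread: r - g = 0.1323 - 0.0499 = 0.0824
Substituting: P = $2.66 / 0.0824
P = $32.28

$32.28


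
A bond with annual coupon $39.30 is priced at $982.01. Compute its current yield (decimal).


Formula: Current yield = annual coupon / price
Substituting: CY = $39.30 / $982.01
CY = 0.04002

0.04002


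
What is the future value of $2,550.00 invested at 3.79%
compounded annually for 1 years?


Formula: FV = P * (1 + r)^n
Substituting: FV = $2,550.00 * (1 + 0.0379)^1
Growth factor: (1.0379)^1 = 1.0379
FV = $2,550.00 * 1.0379 = $2,646.65

$2,646.65


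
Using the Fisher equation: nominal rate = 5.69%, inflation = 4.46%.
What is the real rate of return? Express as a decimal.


Formula: (1 + r_real) = (1 + r_nom) / (1 + inflation)
Substituting: (1 + r_real) = 1.0569 / 1.0446
(1 + r_real) = 1.011775
r_real = 1.011775 - 1 = 0.011775

0.011775


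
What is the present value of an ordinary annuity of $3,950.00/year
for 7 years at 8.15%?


Formula: PV = PMT * (1 - (1+r)^(-n)) / r
Discount factor: (1 + 0.0815)^(-7) = 0.577849
Bracket: 1 - 0.577849 = 0.422151
PV = $3,950.00 * 0.422151 / 0.0815 = $20,460.08

$20,460.08


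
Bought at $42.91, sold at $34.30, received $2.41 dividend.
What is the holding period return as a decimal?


Formula: HPR = (P1 - P0 + D) / P0
Gain: $34.30 - $42.91 + $2.41 = -$6.20
HPR = -$6.20 / $42.91 = -0.1445

-0.1445
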